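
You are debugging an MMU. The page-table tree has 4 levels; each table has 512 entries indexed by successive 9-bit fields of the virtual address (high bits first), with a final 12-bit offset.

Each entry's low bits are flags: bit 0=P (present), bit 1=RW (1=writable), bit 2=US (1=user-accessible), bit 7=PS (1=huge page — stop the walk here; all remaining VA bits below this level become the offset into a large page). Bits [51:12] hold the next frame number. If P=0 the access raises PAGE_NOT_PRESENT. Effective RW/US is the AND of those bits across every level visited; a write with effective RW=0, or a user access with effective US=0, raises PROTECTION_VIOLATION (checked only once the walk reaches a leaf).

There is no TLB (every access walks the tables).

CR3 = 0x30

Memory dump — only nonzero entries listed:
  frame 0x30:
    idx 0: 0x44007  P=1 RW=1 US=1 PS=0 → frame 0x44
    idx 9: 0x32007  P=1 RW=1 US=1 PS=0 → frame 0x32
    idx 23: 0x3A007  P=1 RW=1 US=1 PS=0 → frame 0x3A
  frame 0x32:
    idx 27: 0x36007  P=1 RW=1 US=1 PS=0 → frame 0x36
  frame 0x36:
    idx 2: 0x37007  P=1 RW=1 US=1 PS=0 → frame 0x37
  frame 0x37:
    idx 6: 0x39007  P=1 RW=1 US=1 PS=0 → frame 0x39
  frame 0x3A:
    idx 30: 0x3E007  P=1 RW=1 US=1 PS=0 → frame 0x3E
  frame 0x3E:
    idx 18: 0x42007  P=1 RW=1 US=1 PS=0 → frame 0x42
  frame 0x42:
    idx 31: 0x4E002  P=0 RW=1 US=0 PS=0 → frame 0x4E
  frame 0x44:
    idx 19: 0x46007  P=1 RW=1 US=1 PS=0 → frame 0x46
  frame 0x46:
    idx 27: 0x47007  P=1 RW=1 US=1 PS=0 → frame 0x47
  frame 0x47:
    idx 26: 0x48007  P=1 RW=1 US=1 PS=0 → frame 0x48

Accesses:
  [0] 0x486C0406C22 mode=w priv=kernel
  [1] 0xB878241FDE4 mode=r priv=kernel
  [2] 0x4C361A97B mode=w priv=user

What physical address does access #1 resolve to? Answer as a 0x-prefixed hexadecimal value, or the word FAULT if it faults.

Trace:
#0 VA=0x486C0406C22 (w,kernel):
  lvl0: tbl 0x30, slot 9 ⇒ 0x32007 (P1/RW1/US1/PS0)
  lvl1: tbl 0x32, slot 27 ⇒ 0x36007 (P1/RW1/US1/PS0)
  lvl2: tbl 0x36, slot 2 ⇒ 0x37007 (P1/RW1/US1/PS0)
  lvl3: tbl 0x37, slot 6 ⇒ 0x39007 (P1/RW1/US1/PS0)
  → PA=0x39C22  (4 entries read)
#1 VA=0xB878241FDE4 (r,kernel):
  lvl0: tbl 0x30, slot 23 ⇒ 0x3A007 (P1/RW1/US1/PS0)
  lvl1: tbl 0x3A, slot 30 ⇒ 0x3E007 (P1/RW1/US1/PS0)
  lvl2: tbl 0x3E, slot 18 ⇒ 0x42007 (P1/RW1/US1/PS0)
  lvl3: tbl 0x42, slot 31 ⇒ 0x4E002 (P0/RW1/US0/PS0)
  ✗ PAGE_NOT_PRESENT  [4 reads]
#2 VA=0x4C361A97B (w,user):
  lvl0: tbl 0x30, slot 0 ⇒ 0x44007 (P1/RW1/US1/PS0)
  lvl1: tbl 0x44, slot 19 ⇒ 0x46007 (P1/RW1/US1/PS0)
  lvl2: tbl 0x46, slot 27 ⇒ 0x47007 (P1/RW1/US1/PS0)
  lvl3: tbl 0x47, slot 26 ⇒ 0x48007 (P1/RW1/US1/PS0)
  → PA=0x4897B  (4 entries read)

Access #1 PA: FAULT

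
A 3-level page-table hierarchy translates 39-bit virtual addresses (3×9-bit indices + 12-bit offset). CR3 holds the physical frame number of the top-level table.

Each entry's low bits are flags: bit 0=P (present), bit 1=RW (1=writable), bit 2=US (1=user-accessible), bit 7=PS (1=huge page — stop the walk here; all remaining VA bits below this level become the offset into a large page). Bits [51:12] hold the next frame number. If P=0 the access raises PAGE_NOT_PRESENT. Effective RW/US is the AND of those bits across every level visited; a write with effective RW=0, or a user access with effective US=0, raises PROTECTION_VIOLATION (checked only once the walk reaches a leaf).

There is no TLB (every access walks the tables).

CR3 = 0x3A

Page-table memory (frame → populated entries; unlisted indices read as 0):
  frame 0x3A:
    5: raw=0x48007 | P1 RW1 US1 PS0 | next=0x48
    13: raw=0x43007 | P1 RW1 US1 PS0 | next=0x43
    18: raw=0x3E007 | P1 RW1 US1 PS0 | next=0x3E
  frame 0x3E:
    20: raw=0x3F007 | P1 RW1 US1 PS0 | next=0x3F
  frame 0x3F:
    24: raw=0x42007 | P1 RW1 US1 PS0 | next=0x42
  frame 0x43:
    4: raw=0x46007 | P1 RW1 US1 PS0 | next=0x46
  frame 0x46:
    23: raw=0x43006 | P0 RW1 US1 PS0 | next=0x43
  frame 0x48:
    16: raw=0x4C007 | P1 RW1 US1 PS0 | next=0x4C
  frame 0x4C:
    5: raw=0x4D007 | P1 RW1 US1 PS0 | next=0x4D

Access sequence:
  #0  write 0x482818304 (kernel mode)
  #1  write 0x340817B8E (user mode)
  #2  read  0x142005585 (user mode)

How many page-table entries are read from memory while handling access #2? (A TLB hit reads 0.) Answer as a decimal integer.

Walk each access:
#0 VA=0x482818304 (w,kernel):
  [0] read 0x3A idx=18: raw=0x3E007 flags P=1 W=1 U=1 S=0
  [1] read 0x3E idx=20: raw=0x3F007 flags P=1 W=1 U=1 S=0
  [2] read 0x3F idx=24: raw=0x42007 flags P=1 W=1 U=1 S=0
  ✓ 0x42304  — 3 lookups
#1 VA=0x340817B8E (w,user):
  [0] read 0x3A idx=13: raw=0x43007 flags P=1 W=1 U=1 S=0
  [1] read 0x43 idx=4: raw=0x46007 flags P=1 W=1 U=1 S=0
  [2] read 0x46 idx=23: raw=0x43006 flags P=0 W=1 U=1 S=0
  ✗ PAGE_NOT_PRESENT  [3 reads]
#2 VA=0x142005585 (r,user):
  [0] read 0x3A idx=5: raw=0x48007 flags P=1 W=1 U=1 S=0
  [1] read 0x48 idx=16: raw=0x4C007 flags P=1 W=1 U=1 S=0
  [2] read 0x4C idx=5: raw=0x4D007 flags P=1 W=1 U=1 S=0
  ✓ 0x4D585  — 3 lookups

Entries read for #2: 3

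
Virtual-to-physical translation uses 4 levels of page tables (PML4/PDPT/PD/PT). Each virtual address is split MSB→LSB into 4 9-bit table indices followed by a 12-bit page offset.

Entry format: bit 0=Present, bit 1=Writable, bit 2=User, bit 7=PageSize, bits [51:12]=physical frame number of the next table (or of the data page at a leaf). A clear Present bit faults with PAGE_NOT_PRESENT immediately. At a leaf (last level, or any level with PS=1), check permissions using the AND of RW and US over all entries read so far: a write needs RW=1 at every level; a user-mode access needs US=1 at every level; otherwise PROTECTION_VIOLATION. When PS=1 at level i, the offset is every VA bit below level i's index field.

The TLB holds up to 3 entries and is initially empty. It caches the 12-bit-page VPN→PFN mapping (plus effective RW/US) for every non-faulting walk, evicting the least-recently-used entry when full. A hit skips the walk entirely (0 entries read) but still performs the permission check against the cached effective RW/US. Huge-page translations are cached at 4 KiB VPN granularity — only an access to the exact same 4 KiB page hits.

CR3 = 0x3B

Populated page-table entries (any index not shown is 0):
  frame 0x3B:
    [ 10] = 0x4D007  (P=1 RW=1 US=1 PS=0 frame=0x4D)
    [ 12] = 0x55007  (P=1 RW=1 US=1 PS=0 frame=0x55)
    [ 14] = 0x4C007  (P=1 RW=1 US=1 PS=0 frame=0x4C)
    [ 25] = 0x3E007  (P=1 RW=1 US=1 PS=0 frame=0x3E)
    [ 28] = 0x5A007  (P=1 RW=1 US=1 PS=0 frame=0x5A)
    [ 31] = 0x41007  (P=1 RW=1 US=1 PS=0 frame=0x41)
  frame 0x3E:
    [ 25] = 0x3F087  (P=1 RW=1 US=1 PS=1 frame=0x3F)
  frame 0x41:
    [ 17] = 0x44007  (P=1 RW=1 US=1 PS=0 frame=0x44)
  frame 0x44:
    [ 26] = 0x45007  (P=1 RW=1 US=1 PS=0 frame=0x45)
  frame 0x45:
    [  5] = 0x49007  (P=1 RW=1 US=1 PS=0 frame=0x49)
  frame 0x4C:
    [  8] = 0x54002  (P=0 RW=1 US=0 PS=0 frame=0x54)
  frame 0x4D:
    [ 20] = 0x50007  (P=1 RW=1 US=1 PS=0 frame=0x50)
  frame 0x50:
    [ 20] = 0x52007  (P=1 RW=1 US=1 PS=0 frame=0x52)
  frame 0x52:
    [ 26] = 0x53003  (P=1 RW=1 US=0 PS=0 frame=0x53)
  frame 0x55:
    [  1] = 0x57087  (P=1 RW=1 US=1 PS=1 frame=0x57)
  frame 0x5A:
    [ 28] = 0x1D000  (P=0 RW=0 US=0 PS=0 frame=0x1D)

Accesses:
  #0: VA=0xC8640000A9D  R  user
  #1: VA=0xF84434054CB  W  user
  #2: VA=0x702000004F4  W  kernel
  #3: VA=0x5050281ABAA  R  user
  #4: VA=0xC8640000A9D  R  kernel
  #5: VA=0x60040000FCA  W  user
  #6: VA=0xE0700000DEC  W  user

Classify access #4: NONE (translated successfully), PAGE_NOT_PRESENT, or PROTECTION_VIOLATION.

Trace:
#0 VA=0xC8640000A9D (r,user):
  lvl0: tbl 0x3B, slot 25 ⇒ 0x3E007 (P1/RW1/US1/PS0)
  lvl1: tbl 0x3E, slot 25 ⇒ 0x3F087 (P1/RW1/US1/PS1)
  → PA=0x3FA9D (huge @L1)  (2 entries read)
#1 VA=0xF84434054CB (w,user):
  lvl0: tbl 0x3B, slot 31 ⇒ 0x41007 (P1/RW1/US1/PS0)
  lvl1: tbl 0x41, slot 17 ⇒ 0x44007 (P1/RW1/US1/PS0)
  lvl2: tbl 0x44, slot 26 ⇒ 0x45007 (P1/RW1/US1/PS0)
  lvl3: tbl 0x45, slot 5 ⇒ 0x49007 (P1/RW1/US1/PS0)
  → PA=0x494CB  (4 entries read)
#2 VA=0x702000004F4 (w,kernel):
  lvl0: tbl 0x3B, slot 14 ⇒ 0x4C007 (P1/RW1/US1/PS0)
  lvl1: tbl 0x4C, slot 8 ⇒ 0x54002 (P0/RW1/US0/PS0)
  ⇒ fault: PAGE_NOT_PRESENT  — 2 lookups
#3 VA=0x5050281ABAA (r,user):
  lvl0: tbl 0x3B, slot 10 ⇒ 0x4D007 (P1/RW1/US1/PS0)
  lvl1: tbl 0x4D, slot 20 ⇒ 0x50007 (P1/RW1/US1/PS0)
  lvl2: tbl 0x50, slot 20 ⇒ 0x52007 (P1/RW1/US1/PS0)
  lvl3: tbl 0x52, slot 26 ⇒ 0x53003 (P1/RW1/US0/PS0)
  ⇒ fault: PROTECTION_VIOLATION  — 4 lookups
#4 VA=0xC8640000A9D (r,kernel):
  TLB hit vpn=0xC8640000 → PA=0x3FA9D
#5 VA=0x60040000FCA (w,user):
  lvl0: tbl 0x3B, slot 12 ⇒ 0x55007 (P1/RW1/US1/PS0)
  lvl1: tbl 0x55, slot 1 ⇒ 0x57087 (P1/RW1/US1/PS1)
  → PA=0x57FCA (huge @L1)  (2 entries read)
#6 VA=0xE0700000DEC (w,user):
  lvl0: tbl 0x3B, slot 28 ⇒ 0x5A007 (P1/RW1/US1/PS0)
  lvl1: tbl 0x5A, slot 28 ⇒ 0x1D000 (P0/RW0/US0/PS0)
  ⇒ fault: PAGE_NOT_PRESENT  — 2 lookups

Access #4 fault: NONE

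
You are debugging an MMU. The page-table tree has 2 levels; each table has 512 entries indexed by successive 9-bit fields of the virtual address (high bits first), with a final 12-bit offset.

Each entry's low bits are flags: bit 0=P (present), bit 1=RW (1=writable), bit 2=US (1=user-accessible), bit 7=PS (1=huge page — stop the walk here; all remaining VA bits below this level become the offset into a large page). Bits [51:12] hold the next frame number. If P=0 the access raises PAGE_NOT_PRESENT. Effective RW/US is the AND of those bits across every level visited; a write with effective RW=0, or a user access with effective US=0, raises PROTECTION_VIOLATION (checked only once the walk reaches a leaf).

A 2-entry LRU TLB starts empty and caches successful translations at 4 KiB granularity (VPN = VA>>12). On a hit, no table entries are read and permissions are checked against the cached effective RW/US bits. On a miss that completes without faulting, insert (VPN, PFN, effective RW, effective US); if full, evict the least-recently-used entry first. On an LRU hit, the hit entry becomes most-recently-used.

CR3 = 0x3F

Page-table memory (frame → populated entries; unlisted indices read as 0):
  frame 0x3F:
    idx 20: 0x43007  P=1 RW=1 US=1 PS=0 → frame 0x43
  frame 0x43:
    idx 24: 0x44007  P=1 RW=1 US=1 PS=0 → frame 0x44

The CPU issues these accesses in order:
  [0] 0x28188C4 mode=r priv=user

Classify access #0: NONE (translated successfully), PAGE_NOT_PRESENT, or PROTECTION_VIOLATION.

Per-access translation:
#0 VA=0x28188C4 (r,user):
  L0 @0x3F[20] → 0x43007  P=1,RW=1,US=1,PS=0
  L1 @0x43[24] → 0x44007  P=1,RW=1,US=1,PS=0
  → PA=0x448C4  (2 entries read)

Access #0 fault: NONE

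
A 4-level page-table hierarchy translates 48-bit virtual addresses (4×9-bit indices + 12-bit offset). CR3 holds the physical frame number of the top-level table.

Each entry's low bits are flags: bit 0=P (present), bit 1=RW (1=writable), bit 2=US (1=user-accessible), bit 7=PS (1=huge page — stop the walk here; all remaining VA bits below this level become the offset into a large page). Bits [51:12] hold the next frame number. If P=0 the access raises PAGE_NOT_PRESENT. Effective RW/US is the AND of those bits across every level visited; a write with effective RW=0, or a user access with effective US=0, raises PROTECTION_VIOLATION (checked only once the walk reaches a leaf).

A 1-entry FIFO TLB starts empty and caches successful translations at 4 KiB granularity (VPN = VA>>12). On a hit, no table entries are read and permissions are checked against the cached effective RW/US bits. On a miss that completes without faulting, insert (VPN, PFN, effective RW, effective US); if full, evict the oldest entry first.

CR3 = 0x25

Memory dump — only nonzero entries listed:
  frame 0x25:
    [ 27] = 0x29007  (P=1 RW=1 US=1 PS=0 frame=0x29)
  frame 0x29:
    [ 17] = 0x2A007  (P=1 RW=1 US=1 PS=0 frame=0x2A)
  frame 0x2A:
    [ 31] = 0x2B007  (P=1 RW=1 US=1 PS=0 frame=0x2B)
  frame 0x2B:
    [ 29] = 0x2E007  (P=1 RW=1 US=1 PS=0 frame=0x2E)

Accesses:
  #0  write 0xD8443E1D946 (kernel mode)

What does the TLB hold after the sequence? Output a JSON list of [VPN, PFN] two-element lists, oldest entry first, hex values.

Walk each access:
#0 VA=0xD8443E1D946 (w,kernel):
  [0] read 0x25 idx=27: raw=0x29007 flags P=1 W=1 U=1 S=0
  [1] read 0x29 idx=17: raw=0x2A007 flags P=1 W=1 U=1 S=0
  [2] read 0x2A idx=31: raw=0x2B007 flags P=1 W=1 U=1 S=0
  [3] read 0x2B idx=29: raw=0x2E007 flags P=1 W=1 U=1 S=0
  ✓ 0x2E946  — 4 lookups

TLB: [["0xD8443E1D", "0x2E"]]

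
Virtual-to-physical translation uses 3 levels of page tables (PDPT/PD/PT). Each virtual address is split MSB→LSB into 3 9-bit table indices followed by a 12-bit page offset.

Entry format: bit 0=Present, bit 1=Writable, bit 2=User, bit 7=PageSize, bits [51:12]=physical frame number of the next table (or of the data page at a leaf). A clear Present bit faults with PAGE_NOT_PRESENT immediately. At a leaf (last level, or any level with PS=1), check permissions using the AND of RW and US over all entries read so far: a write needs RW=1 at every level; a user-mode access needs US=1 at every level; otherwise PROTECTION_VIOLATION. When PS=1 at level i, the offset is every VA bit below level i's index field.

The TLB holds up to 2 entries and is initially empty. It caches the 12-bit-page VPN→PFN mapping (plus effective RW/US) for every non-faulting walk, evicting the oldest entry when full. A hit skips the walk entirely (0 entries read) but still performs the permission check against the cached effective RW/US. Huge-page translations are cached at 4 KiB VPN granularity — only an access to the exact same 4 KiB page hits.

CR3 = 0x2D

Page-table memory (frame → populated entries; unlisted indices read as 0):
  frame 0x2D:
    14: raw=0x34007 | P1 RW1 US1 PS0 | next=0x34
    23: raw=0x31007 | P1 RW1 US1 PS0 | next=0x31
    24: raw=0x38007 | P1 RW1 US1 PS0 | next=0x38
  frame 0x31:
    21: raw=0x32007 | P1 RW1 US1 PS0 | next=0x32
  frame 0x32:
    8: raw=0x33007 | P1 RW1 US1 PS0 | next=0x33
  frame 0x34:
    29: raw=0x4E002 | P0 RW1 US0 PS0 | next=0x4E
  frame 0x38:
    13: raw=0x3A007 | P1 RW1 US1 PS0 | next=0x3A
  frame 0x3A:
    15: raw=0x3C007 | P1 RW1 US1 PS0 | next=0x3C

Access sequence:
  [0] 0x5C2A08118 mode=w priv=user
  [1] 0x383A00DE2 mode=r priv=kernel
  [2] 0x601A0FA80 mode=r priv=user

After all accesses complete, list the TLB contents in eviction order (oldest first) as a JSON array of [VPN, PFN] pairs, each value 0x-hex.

Walk each access:
#0 VA=0x5C2A08118 (w,user):
  [0] read 0x2D idx=23: raw=0x31007 flags P=1 W=1 U=1 S=0
  [1] read 0x31 idx=21: raw=0x32007 flags P=1 W=1 U=1 S=0
  [2] read 0x32 idx=8: raw=0x33007 flags P=1 W=1 U=1 S=0
  → PA=0x33118  (3 entries read)
#1 VA=0x383A00DE2 (r,kernel):
  [0] read 0x2D idx=14: raw=0x34007 flags P=1 W=1 U=1 S=0
  [1] read 0x34 idx=29: raw=0x4E002 flags P=0 W=1 U=0 S=0
  → PAGE_NOT_PRESENT  (2 entries read)
#2 VA=0x601A0FA80 (r,user):
  [0] read 0x2D idx=24: raw=0x38007 flags P=1 W=1 U=1 S=0
  [1] read 0x38 idx=13: raw=0x3A007 flags P=1 W=1 U=1 S=0
  [2] read 0x3A idx=15: raw=0x3C007 flags P=1 W=1 U=1 S=0
  → PA=0x3CA80  (3 entries read)

TLB: [["0x5C2A08", "0x33"], ["0x601A0F", "0x3C"]]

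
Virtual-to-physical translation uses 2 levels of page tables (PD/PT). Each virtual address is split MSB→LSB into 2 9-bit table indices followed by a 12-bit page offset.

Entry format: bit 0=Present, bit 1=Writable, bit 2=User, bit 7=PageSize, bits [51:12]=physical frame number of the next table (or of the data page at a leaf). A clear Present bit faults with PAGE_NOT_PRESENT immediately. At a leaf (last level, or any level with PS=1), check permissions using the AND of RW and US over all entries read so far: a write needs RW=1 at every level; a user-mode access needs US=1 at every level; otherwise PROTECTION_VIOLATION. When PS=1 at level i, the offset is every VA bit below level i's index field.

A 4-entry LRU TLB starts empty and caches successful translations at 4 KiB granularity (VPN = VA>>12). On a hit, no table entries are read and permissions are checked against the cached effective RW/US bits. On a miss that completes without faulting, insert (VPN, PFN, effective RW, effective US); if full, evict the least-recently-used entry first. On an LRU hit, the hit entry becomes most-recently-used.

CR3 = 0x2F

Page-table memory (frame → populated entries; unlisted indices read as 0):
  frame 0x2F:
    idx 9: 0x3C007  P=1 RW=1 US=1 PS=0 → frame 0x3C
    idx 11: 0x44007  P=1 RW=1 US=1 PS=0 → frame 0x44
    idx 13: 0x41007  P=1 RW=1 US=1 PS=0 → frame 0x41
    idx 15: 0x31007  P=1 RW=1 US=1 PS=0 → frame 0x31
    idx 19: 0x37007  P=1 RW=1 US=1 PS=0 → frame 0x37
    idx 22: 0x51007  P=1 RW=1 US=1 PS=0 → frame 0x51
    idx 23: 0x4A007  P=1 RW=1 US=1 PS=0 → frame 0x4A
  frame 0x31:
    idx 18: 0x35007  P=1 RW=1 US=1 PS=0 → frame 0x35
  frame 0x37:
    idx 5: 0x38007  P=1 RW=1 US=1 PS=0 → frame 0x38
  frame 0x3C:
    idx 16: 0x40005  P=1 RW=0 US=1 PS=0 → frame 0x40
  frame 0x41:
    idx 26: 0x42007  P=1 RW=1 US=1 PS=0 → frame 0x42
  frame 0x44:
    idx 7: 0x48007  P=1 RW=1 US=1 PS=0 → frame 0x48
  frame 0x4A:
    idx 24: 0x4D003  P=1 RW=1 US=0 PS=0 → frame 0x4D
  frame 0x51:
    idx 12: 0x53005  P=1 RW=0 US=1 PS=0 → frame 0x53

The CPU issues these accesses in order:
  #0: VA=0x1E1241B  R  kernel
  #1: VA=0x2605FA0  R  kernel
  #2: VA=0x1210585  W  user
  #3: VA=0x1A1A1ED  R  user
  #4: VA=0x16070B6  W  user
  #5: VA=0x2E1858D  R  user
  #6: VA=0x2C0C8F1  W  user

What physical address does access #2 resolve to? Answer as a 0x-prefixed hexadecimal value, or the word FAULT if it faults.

Walk each access:
#0 VA=0x1E1241B (r,kernel):
  L0: frame=0x2F idx=15 entry=0x31007 [P=1 RW=1 US=1 PS=0]
  L1: frame=0x31 idx=18 entry=0x35007 [P=1 RW=1 US=1 PS=0]
  ✓ 0x3541B  — 2 lookups
#1 VA=0x2605FA0 (r,kernel):
  L0: frame=0x2F idx=19 entry=0x37007 [P=1 RW=1 US=1 PS=0]
  L1: frame=0x37 idx=5 entry=0x38007 [P=1 RW=1 US=1 PS=0]
  ✓ 0x38FA0  — 2 lookups
#2 VA=0x1210585 (w,user):
  L0: frame=0x2F idx=9 entry=0x3C007 [P=1 RW=1 US=1 PS=0]
  L1: frame=0x3C idx=16 entry=0x40005 [P=1 RW=0 US=1 PS=0]
  → PROTECTION_VIOLATION  (2 entries read)
#3 VA=0x1A1A1ED (r,user):
  L0: frame=0x2F idx=13 entry=0x41007 [P=1 RW=1 US=1 PS=0]
  L1: frame=0x41 idx=26 entry=0x42007 [P=1 RW=1 US=1 PS=0]
  ✓ 0x421ED  — 2 lookups
#4 VA=0x16070B6 (w,user):
  L0: frame=0x2F idx=11 entry=0x44007 [P=1 RW=1 US=1 PS=0]
  L1: frame=0x44 idx=7 entry=0x48007 [P=1 RW=1 US=1 PS=0]
  ✓ 0x480B6  — 2 lookups
#5 VA=0x2E1858D (r,user):
  L0: frame=0x2F idx=23 entry=0x4A007 [P=1 RW=1 US=1 PS=0]
  L1: frame=0x4A idx=24 entry=0x4D003 [P=1 RW=1 US=0 PS=0]
  → PROTECTION_VIOLATION  (2 entries read)
#6 VA=0x2C0C8F1 (w,user):
  L0: frame=0x2F idx=22 entry=0x51007 [P=1 RW=1 US=1 PS=0]
  L1: frame=0x51 idx=12 entry=0x53005 [P=1 RW=0 US=1 PS=0]
  → PROTECTION_VIOLATION  (2 entries read)

Access #2 PA: FAULT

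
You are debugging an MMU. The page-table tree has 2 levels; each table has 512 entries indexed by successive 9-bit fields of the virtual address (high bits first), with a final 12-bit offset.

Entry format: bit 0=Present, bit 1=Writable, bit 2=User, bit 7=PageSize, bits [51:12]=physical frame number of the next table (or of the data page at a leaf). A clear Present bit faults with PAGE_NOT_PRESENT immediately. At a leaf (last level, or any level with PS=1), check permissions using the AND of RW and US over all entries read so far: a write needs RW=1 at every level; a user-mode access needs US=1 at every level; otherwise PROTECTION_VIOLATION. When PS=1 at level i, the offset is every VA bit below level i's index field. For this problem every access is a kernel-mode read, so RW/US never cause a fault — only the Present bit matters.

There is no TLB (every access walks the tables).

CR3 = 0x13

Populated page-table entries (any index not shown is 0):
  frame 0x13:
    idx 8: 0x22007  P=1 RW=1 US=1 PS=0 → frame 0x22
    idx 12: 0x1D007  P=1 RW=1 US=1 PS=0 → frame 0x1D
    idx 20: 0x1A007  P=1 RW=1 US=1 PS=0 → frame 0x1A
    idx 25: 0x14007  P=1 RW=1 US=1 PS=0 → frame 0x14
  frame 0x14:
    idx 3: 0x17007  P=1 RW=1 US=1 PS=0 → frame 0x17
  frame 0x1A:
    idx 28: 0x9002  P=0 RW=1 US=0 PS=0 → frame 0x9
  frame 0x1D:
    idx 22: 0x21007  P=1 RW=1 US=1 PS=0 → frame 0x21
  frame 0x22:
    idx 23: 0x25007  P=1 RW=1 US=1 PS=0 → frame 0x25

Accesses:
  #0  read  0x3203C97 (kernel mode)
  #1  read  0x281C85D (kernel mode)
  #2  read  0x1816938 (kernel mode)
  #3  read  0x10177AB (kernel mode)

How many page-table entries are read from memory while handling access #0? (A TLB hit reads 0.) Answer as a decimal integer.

Walk each access:
#0 VA=0x3203C97 (r,kernel):
  lvl0: tbl 0x13, slot 25 ⇒ 0x14007 (P1/RW1/US1/PS0)
  lvl1: tbl 0x14, slot 3 ⇒ 0x17007 (P1/RW1/US1/PS0)
  ⇒ phys 0x17C97  [2 reads]
#1 VA=0x281C85D (r,kernel):
  lvl0: tbl 0x13, slot 20 ⇒ 0x1A007 (P1/RW1/US1/PS0)
  lvl1: tbl 0x1A, slot 28 ⇒ 0x9002 (P0/RW1/US0/PS0)
  → PAGE_NOT_PRESENT  (2 entries read)
#2 VA=0x1816938 (r,kernel):
  lvl0: tbl 0x13, slot 12 ⇒ 0x1D007 (P1/RW1/US1/PS0)
  lvl1: tbl 0x1D, slot 22 ⇒ 0x21007 (P1/RW1/US1/PS0)
  ⇒ phys 0x21938  [2 reads]
#3 VA=0x10177AB (r,kernel):
  lvl0: tbl 0x13, slot 8 ⇒ 0x22007 (P1/RW1/US1/PS0)
  lvl1: tbl 0x22, slot 23 ⇒ 0x25007 (P1/RW1/US1/PS0)
  ⇒ phys 0x257AB  [2 reads]

Entries read for #0: 2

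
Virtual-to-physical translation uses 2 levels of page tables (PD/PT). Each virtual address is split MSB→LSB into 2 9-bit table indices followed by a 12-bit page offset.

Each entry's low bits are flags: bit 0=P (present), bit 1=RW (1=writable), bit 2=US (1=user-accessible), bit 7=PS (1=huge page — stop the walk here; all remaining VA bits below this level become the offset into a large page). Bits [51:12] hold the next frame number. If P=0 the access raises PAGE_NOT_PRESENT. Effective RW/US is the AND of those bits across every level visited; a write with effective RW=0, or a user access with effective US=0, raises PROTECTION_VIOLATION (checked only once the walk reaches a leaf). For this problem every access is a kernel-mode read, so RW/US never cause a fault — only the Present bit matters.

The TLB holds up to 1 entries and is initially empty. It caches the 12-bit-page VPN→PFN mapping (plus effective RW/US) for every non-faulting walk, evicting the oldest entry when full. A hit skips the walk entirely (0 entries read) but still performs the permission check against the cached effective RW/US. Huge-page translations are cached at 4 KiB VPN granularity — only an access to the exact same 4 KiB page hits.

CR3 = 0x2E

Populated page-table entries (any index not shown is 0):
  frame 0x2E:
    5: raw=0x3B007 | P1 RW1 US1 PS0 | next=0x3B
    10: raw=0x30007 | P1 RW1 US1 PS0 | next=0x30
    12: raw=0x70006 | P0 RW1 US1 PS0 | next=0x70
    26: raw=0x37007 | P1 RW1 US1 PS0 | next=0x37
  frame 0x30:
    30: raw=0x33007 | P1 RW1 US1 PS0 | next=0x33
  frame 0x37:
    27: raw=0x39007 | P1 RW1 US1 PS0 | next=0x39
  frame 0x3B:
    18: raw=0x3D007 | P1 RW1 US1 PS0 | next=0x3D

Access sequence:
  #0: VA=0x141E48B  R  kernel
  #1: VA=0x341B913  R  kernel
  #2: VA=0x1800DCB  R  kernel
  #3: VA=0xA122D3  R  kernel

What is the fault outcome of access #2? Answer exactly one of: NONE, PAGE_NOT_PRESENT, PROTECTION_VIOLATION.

Per-access translation:
#0 VA=0x141E48B (r,kernel):
  L0: frame=0x2E idx=10 entry=0x30007 [P=1 RW=1 US=1 PS=0]
  L1: frame=0x30 idx=30 entry=0x33007 [P=1 RW=1 US=1 PS=0]
  → PA=0x3348B  (2 entries read)
#1 VA=0x341B913 (r,kernel):
  L0: frame=0x2E idx=26 entry=0x37007 [P=1 RW=1 US=1 PS=0]
  L1: frame=0x37 idx=27 entry=0x39007 [P=1 RW=1 US=1 PS=0]
  → PA=0x39913  (2 entries read)
#2 VA=0x1800DCB (r,kernel):
  L0: frame=0x2E idx=12 entry=0x70006 [P=0 RW=1 US=1 PS=0]
  ✗ PAGE_NOT_PRESENT  [1 reads]
#3 VA=0xA122D3 (r,kernel):
  L0: frame=0x2E idx=5 entry=0x3B007 [P=1 RW=1 US=1 PS=0]
  L1: frame=0x3B idx=18 entry=0x3D007 [P=1 RW=1 US=1 PS=0]
  → PA=0x3D2D3  (2 entries read)

Access #2 fault: PAGE_NOT_PRESENT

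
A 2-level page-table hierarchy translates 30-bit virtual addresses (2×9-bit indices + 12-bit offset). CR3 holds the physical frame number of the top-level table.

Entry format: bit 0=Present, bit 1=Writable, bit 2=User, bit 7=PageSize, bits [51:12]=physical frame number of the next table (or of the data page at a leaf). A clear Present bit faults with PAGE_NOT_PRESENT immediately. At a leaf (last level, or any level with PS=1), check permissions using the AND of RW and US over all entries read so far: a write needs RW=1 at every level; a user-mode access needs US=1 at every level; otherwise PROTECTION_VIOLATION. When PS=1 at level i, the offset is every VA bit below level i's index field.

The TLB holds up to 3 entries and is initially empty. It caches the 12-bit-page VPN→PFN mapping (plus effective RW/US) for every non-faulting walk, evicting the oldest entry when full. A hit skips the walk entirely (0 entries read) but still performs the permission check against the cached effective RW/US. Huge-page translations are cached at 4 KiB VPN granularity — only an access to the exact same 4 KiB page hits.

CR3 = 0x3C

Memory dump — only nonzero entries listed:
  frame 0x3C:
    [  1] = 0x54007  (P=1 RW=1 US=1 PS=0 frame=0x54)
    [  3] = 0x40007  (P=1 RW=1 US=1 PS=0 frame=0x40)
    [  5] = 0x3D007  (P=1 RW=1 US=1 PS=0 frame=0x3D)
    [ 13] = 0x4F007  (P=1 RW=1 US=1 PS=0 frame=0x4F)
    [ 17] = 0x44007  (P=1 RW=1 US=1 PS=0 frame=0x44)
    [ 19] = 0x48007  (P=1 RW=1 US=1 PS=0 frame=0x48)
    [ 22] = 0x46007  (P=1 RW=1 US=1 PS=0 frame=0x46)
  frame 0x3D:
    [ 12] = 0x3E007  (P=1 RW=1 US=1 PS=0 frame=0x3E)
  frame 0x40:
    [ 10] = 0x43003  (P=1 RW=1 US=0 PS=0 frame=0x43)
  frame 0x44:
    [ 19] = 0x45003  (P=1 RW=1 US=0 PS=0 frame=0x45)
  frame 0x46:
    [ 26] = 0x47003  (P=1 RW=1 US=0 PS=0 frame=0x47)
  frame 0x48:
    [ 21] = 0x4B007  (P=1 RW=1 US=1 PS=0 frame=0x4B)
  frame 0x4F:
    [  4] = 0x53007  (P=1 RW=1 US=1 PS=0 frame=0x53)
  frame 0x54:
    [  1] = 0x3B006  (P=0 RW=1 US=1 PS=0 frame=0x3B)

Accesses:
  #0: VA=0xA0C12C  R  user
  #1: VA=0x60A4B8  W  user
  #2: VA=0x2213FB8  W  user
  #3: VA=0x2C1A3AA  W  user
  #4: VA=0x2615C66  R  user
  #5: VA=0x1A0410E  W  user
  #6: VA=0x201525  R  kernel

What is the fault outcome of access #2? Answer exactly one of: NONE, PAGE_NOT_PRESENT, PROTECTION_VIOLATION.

Per-access translation:
#0 VA=0xA0C12C (r,user):
  lvl0: tbl 0x3C, slot 5 ⇒ 0x3D007 (P1/RW1/US1/PS0)
  lvl1: tbl 0x3D, slot 12 ⇒ 0x3E007 (P1/RW1/US1/PS0)
  → PA=0x3E12C  (2 entries read)
#1 VA=0x60A4B8 (w,user):
  lvl0: tbl 0x3C, slot 3 ⇒ 0x40007 (P1/RW1/US1/PS0)
  lvl1: tbl 0x40, slot 10 ⇒ 0x43003 (P1/RW1/US0/PS0)
  ✗ PROTECTION_VIOLATION  [2 reads]
#2 VA=0x2213FB8 (w,user):
  lvl0: tbl 0x3C, slot 17 ⇒ 0x44007 (P1/RW1/US1/PS0)
  lvl1: tbl 0x44, slot 19 ⇒ 0x45003 (P1/RW1/US0/PS0)
  ✗ PROTECTION_VIOLATION  [2 reads]
#3 VA=0x2C1A3AA (w,user):
  lvl0: tbl 0x3C, slot 22 ⇒ 0x46007 (P1/RW1/US1/PS0)
  lvl1: tbl 0x46, slot 26 ⇒ 0x47003 (P1/RW1/US0/PS0)
  ✗ PROTECTION_VIOLATION  [2 reads]
#4 VA=0x2615C66 (r,user):
  lvl0: tbl 0x3C, slot 19 ⇒ 0x48007 (P1/RW1/US1/PS0)
  lvl1: tbl 0x48, slot 21 ⇒ 0x4B007 (P1/RW1/US1/PS0)
  → PA=0x4BC66  (2 entries read)
#5 VA=0x1A0410E (w,user):
  lvl0: tbl 0x3C, slot 13 ⇒ 0x4F007 (P1/RW1/US1/PS0)
  lvl1: tbl 0x4F, slot 4 ⇒ 0x53007 (P1/RW1/US1/PS0)
  → PA=0x5310E  (2 entries read)
#6 VA=0x201525 (r,kernel):
  lvl0: tbl 0x3C, slot 1 ⇒ 0x54007 (P1/RW1/US1/PS0)
  lvl1: tbl 0x54, slot 1 ⇒ 0x3B006 (P0/RW1/US1/PS0)
  ✗ PAGE_NOT_PRESENT  [2 reads]

Access #2 fault: PROTECTION_VIOLATION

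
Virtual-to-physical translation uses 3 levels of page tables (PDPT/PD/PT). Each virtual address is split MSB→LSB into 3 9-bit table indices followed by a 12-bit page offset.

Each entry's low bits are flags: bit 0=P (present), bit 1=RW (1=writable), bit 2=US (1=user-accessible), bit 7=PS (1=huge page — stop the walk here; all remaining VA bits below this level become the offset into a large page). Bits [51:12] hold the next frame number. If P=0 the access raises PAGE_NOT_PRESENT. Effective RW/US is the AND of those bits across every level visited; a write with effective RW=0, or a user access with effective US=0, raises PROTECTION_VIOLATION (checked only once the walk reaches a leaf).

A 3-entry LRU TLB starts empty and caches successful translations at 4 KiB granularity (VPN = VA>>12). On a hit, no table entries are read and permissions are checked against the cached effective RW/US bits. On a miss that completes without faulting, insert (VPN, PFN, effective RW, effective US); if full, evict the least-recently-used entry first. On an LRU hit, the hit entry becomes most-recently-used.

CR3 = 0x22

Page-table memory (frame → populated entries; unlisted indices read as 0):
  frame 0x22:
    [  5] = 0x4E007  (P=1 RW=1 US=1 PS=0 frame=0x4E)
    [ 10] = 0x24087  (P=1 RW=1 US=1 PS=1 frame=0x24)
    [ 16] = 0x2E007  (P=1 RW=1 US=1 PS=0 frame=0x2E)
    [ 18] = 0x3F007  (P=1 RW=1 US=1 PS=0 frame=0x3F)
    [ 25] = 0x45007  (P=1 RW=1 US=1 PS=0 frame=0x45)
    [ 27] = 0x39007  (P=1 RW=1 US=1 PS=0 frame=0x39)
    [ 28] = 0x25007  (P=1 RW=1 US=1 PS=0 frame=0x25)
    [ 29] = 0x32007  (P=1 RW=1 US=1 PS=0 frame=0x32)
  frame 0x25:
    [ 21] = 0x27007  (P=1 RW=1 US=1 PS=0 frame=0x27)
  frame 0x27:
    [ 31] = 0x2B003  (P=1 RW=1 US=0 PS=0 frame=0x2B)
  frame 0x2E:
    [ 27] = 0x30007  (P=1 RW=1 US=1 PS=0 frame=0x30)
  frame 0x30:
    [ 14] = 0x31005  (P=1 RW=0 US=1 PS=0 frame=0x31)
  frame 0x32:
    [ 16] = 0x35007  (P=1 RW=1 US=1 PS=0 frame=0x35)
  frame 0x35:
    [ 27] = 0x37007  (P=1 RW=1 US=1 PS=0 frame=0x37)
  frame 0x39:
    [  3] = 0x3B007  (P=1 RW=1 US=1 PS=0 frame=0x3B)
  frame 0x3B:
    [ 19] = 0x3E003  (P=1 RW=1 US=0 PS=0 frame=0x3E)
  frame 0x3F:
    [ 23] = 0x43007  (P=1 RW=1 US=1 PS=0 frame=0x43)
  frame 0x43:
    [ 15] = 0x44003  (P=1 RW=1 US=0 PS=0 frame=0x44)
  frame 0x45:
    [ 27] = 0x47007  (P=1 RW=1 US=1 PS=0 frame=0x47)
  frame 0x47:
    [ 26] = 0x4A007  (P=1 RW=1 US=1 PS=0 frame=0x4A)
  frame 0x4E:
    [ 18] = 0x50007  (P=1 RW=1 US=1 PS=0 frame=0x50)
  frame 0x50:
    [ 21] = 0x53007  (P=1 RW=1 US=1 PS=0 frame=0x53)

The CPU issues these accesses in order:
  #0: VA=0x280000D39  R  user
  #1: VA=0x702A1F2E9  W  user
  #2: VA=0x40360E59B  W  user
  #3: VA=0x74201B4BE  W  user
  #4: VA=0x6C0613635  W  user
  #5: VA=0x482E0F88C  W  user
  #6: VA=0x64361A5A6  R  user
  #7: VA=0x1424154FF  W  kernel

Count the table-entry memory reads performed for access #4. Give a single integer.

Trace:
#0 VA=0x280000D39 (r,user):
  L0 @0x22[10] → 0x24087  P=1,RW=1,US=1,PS=1
  ✓ 0x24D39 (huge @L0)  — 1 lookups
#1 VA=0x702A1F2E9 (w,user):
  L0 @0x22[28] → 0x25007  P=1,RW=1,US=1,PS=0
  L1 @0x25[21] → 0x27007  P=1,RW=1,US=1,PS=0
  L2 @0x27[31] → 0x2B003  P=1,RW=1,US=0,PS=0
  ✗ PROTECTION_VIOLATION  [3 reads]
#2 VA=0x40360E59B (w,user):
  L0 @0x22[16] → 0x2E007  P=1,RW=1,US=1,PS=0
  L1 @0x2E[27] → 0x30007  P=1,RW=1,US=1,PS=0
  L2 @0x30[14] → 0x31005  P=1,RW=0,US=1,PS=0
  ✗ PROTECTION_VIOLATION  [3 reads]
#3 VA=0x74201B4BE (w,user):
  L0 @0x22[29] → 0x32007  P=1,RW=1,US=1,PS=0
  L1 @0x32[16] → 0x35007  P=1,RW=1,US=1,PS=0
  L2 @0x35[27] → 0x37007  P=1,RW=1,US=1,PS=0
  ✓ 0x374BE  — 3 lookups
#4 VA=0x6C0613635 (w,user):
  L0 @0x22[27] → 0x39007  P=1,RW=1,US=1,PS=0
  L1 @0x39[3] → 0x3B007  P=1,RW=1,US=1,PS=0
  L2 @0x3B[19] → 0x3E003  P=1,RW=1,US=0,PS=0
  ✗ PROTECTION_VIOLATION  [3 reads]
#5 VA=0x482E0F88C (w,user):
  L0 @0x22[18] → 0x3F007  P=1,RW=1,US=1,PS=0
  L1 @0x3F[23] → 0x43007  P=1,RW=1,US=1,PS=0
  L2 @0x43[15] → 0x44003  P=1,RW=1,US=0,PS=0
  ✗ PROTECTION_VIOLATION  [3 reads]
#6 VA=0x64361A5A6 (r,user):
  L0 @0x22[25] → 0x45007  P=1,RW=1,US=1,PS=0
  L1 @0x45[27] → 0x47007  P=1,RW=1,US=1,PS=0
  L2 @0x47[26] → 0x4A007  P=1,RW=1,US=1,PS=0
  ✓ 0x4A5A6  — 3 lookups
#7 VA=0x1424154FF (w,kernel):
  L0 @0x22[5] → 0x4E007  P=1,RW=1,US=1,PS=0
  L1 @0x4E[18] → 0x50007  P=1,RW=1,US=1,PS=0
  L2 @0x50[21] → 0x53007  P=1,RW=1,US=1,PS=0
  ✓ 0x534FF  — 3 lookups

Entries read for #4: 3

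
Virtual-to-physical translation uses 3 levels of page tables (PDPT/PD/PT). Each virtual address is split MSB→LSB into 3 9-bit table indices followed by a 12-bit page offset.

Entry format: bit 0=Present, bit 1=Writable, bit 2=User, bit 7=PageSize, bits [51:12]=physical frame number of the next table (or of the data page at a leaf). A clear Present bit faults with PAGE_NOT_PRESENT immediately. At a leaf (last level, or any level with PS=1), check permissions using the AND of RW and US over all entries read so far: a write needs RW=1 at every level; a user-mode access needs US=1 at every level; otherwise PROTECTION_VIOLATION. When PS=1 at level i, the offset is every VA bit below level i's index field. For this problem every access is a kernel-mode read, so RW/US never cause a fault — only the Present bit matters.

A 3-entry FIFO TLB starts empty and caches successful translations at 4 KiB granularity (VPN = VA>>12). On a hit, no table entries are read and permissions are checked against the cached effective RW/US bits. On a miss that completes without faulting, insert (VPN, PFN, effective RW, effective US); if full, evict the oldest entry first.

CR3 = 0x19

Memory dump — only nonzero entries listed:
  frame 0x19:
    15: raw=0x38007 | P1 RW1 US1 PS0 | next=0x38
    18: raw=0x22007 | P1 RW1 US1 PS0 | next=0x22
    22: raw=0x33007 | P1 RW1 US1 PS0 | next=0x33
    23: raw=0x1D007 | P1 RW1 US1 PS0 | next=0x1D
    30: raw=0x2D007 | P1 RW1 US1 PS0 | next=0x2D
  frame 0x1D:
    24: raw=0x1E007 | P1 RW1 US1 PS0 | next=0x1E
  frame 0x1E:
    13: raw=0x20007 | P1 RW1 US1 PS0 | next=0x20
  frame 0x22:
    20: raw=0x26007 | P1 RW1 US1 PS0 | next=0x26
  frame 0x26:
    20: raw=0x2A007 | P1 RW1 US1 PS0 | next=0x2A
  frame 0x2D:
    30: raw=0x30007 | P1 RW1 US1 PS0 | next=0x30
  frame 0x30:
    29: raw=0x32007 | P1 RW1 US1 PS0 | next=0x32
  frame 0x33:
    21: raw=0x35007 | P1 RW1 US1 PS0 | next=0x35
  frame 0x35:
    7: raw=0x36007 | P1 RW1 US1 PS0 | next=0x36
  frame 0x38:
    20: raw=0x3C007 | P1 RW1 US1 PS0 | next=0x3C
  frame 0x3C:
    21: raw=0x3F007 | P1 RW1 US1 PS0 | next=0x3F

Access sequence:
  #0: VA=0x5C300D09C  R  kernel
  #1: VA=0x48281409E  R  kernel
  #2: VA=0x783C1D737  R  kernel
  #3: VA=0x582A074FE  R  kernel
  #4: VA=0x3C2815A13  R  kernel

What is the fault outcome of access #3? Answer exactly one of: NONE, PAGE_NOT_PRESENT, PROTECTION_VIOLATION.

Walk each access:
#0 VA=0x5C300D09C (r,kernel):
  [0] read 0x19 idx=23: raw=0x1D007 flags P=1 W=1 U=1 S=0
  [1] read 0x1D idx=24: raw=0x1E007 flags P=1 W=1 U=1 S=0
  [2] read 0x1E idx=13: raw=0x20007 flags P=1 W=1 U=1 S=0
  ✓ 0x2009C  — 3 lookups
#1 VA=0x48281409E (r,kernel):
  [0] read 0x19 idx=18: raw=0x22007 flags P=1 W=1 U=1 S=0
  [1] read 0x22 idx=20: raw=0x26007 flags P=1 W=1 U=1 S=0
  [2] read 0x26 idx=20: raw=0x2A007 flags P=1 W=1 U=1 S=0
  ✓ 0x2A09E  — 3 lookups
#2 VA=0x783C1D737 (r,kernel):
  [0] read 0x19 idx=30: raw=0x2D007 flags P=1 W=1 U=1 S=0
  [1] read 0x2D idx=30: raw=0x30007 flags P=1 W=1 U=1 S=0
  [2] read 0x30 idx=29: raw=0x32007 flags P=1 W=1 U=1 S=0
  ✓ 0x32737  — 3 lookups
#3 VA=0x582A074FE (r,kernel):
  [0] read 0x19 idx=22: raw=0x33007 flags P=1 W=1 U=1 S=0
  [1] read 0x33 idx=21: raw=0x35007 flags P=1 W=1 U=1 S=0
  [2] read 0x35 idx=7: raw=0x36007 flags P=1 W=1 U=1 S=0
  ✓ 0x364FE  — 3 lookups
#4 VA=0x3C2815A13 (r,kernel):
  [0] read 0x19 idx=15: raw=0x38007 flags P=1 W=1 U=1 S=0
  [1] read 0x38 idx=20: raw=0x3C007 flags P=1 W=1 U=1 S=0
  [2] read 0x3C idx=21: raw=0x3F007 flags P=1 W=1 U=1 S=0
  ✓ 0x3FA13  — 3 lookups

Access #3 fault: NONE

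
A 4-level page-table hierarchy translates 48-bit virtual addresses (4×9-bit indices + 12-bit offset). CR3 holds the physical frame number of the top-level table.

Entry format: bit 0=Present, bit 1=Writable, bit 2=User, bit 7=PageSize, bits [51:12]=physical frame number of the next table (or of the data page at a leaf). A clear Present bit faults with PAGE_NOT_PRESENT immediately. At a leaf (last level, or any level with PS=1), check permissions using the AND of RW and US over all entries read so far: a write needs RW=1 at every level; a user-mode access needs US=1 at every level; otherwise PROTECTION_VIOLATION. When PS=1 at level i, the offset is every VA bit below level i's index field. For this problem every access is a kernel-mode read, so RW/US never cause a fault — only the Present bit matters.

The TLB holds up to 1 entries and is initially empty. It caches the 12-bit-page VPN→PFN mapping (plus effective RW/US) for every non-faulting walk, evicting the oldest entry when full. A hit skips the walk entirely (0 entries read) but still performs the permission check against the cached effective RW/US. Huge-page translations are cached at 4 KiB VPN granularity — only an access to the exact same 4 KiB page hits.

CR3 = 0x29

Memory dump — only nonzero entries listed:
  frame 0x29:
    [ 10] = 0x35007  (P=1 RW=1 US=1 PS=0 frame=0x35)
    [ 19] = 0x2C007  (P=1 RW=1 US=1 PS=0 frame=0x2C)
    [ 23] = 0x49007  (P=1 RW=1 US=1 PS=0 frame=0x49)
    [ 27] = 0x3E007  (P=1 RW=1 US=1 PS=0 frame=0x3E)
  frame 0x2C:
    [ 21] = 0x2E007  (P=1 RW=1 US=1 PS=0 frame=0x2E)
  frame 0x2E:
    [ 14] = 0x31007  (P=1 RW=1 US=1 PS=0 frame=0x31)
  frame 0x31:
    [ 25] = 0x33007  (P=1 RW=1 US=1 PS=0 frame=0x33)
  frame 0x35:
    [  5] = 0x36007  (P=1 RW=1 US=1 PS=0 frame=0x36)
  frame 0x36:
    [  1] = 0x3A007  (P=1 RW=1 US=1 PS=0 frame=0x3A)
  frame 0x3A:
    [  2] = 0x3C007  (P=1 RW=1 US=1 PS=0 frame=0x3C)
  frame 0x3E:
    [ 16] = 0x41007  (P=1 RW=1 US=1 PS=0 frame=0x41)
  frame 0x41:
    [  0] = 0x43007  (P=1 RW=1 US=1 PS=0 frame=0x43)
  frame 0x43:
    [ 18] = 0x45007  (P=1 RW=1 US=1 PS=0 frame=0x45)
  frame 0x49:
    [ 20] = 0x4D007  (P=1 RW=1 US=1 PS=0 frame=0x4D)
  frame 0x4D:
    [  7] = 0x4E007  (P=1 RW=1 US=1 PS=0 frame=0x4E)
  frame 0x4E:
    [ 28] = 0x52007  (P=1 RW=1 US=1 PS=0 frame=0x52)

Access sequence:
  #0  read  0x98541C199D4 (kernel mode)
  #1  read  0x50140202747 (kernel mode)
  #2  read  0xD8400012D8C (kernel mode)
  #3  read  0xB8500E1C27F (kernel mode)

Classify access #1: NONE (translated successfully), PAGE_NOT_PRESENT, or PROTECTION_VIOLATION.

Walk each access:
#0 VA=0x98541C199D4 (r,kernel):
  L0: frame=0x29 idx=19 entry=0x2C007 [P=1 RW=1 US=1 PS=0]
  L1: frame=0x2C idx=21 entry=0x2E007 [P=1 RW=1 US=1 PS=0]
  L2: frame=0x2E idx=14 entry=0x31007 [P=1 RW=1 US=1 PS=0]
  L3: frame=0x31 idx=25 entry=0x33007 [P=1 RW=1 US=1 PS=0]
  ⇒ phys 0x339D4  [4 reads]
#1 VA=0x50140202747 (r,kernel):
  L0: frame=0x29 idx=10 entry=0x35007 [P=1 RW=1 US=1 PS=0]
  L1: frame=0x35 idx=5 entry=0x36007 [P=1 RW=1 US=1 PS=0]
  L2: frame=0x36 idx=1 entry=0x3A007 [P=1 RW=1 US=1 PS=0]
  L3: frame=0x3A idx=2 entry=0x3C007 [P=1 RW=1 US=1 PS=0]
  ⇒ phys 0x3C747  [4 reads]
#2 VA=0xD8400012D8C (r,kernel):
  L0: frame=0x29 idx=27 entry=0x3E007 [P=1 RW=1 US=1 PS=0]
  L1: frame=0x3E idx=16 entry=0x41007 [P=1 RW=1 US=1 PS=0]
  L2: frame=0x41 idx=0 entry=0x43007 [P=1 RW=1 US=1 PS=0]
  L3: frame=0x43 idx=18 entry=0x45007 [P=1 RW=1 US=1 PS=0]
  ⇒ phys 0x45D8C  [4 reads]
#3 VA=0xB8500E1C27F (r,kernel):
  L0: frame=0x29 idx=23 entry=0x49007 [P=1 RW=1 US=1 PS=0]
  L1: frame=0x49 idx=20 entry=0x4D007 [P=1 RW=1 US=1 PS=0]
  L2: frame=0x4D idx=7 entry=0x4E007 [P=1 RW=1 US=1 PS=0]
  L3: frame=0x4E idx=28 entry=0x52007 [P=1 RW=1 US=1 PS=0]
  ⇒ phys 0x5227F  [4 reads]

Access #1 fault: NONE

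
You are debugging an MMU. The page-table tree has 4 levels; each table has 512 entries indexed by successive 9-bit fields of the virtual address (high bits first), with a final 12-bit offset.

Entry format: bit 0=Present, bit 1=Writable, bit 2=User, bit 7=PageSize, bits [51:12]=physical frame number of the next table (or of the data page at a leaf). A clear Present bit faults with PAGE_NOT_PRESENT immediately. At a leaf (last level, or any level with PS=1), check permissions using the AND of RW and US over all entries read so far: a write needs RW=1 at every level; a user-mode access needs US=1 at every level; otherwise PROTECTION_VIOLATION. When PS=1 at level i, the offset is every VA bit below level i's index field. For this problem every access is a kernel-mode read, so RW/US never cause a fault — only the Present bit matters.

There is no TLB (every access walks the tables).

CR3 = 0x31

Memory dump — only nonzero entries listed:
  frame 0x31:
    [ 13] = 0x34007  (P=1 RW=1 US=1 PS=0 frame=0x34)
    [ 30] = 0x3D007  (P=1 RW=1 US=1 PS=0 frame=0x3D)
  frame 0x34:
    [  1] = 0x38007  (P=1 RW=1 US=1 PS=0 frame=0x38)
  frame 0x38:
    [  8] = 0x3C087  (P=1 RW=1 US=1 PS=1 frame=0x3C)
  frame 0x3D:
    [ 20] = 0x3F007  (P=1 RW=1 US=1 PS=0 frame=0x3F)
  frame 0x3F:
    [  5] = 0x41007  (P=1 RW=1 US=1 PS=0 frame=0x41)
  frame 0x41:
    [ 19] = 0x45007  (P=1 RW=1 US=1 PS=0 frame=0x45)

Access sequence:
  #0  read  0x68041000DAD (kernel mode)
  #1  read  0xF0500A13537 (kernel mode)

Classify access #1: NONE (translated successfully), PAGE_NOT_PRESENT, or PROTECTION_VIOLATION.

Per-access translation:
#0 VA=0x68041000DAD (r,kernel):
  L0 @0x31[13] → 0x34007  P=1,RW=1,US=1,PS=0
  L1 @0x34[1] → 0x38007  P=1,RW=1,US=1,PS=0
  L2 @0x38[8] → 0x3C087  P=1,RW=1,US=1,PS=1
  → PA=0x3CDAD (huge @L2)  (3 entries read)
#1 VA=0xF0500A13537 (r,kernel):
  L0 @0x31[30] → 0x3D007  P=1,RW=1,US=1,PS=0
  L1 @0x3D[20] → 0x3F007  P=1,RW=1,US=1,PS=0
  L2 @0x3F[5] → 0x41007  P=1,RW=1,US=1,PS=0
  L3 @0x41[19] → 0x45007  P=1,RW=1,US=1,PS=0
  → PA=0x45537  (4 entries read)

Access #1 fault: NONE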